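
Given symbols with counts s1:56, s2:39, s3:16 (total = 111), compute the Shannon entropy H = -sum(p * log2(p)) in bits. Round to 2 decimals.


Computing entropy H = -sum(p_i * log2(p_i)):
  s1: p = 56/111 = 0.5045, -p*log2(p) = 0.4980
  s2: p = 39/111 = 0.3514, -p*log2(p) = 0.5302
  s3: p = 16/111 = 0.1441, -p*log2(p) = 0.4028
H = sum of terms = 1.4310
Rounded to 2 decimals: 1.43

1.43


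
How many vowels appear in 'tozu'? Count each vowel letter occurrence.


Scanning each character of 'tozu':
  Position 1: 't' -> consonant (running count: 0)
  Position 2: 'o' -> vowel (running count: 1)
  Position 3: 'z' -> consonant (running count: 1)
  Position 4: 'u' -> vowel (running count: 2)
Total vowels: 2

2


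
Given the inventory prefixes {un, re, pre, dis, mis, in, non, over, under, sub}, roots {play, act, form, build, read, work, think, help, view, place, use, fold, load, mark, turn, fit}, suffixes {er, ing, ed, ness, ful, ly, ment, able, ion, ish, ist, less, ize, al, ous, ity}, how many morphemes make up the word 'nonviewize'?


Segmenting 'nonviewize' against the inventory:
  'non' -> prefix (morpheme 1)
  'view' -> root (morpheme 2)
  'ize' -> suffix (morpheme 3)
Total morphemes: 3

3


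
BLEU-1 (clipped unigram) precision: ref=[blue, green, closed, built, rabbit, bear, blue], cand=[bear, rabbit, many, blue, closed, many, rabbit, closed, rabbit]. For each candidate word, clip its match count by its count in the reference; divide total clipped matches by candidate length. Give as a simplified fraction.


Reference word counts: {'bear': 1, 'blue': 2, 'built': 1, 'closed': 1, 'green': 1, 'rabbit': 1}
Checking each candidate word (with clipping):
  'bear' -> in reference (ref count 1, used 1/1) -> match (matches: 1)
  'rabbit' -> in reference (ref count 1, used 1/1) -> match (matches: 2)
  'many' -> not in reference -> no match (matches: 2)
  'blue' -> in reference (ref count 2, used 1/2) -> match (matches: 3)
  'closed' -> in reference (ref count 1, used 1/1) -> match (matches: 4)
  'many' -> not in reference -> no match (matches: 4)
  'rabbit' -> ref count 1 already used up (1/1) -> clipped, no match (matches: 4)
  'closed' -> ref count 1 already used up (1/1) -> clipped, no match (matches: 4)
  'rabbit' -> ref count 1 already used up (1/1) -> clipped, no match (matches: 4)
Clipped matches: 4, Candidate length: 9
Precision = 4/9

4/9


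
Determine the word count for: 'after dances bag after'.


Counting words by splitting on spaces:
  Word 1: 'after'
  Word 2: 'dances'
  Word 3: 'bag'
  Word 4: 'after'
Total words: 4

4


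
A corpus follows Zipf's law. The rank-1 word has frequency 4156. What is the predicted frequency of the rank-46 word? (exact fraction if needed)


Zipf's law: freq(rank) = f1 / rank
f1 = 4156, rank = 46
freq = 4156 / 46
GCD(4156, 46) = 2
Simplified: 2078/23

2078/23


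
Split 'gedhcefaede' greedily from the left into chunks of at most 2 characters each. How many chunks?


'gedhcefaede' has 11 characters.
Chunking with max size 2:
  Chunk 1: 'ge' (positions 0-1)
  Chunk 2: 'dh' (positions 2-3)
  Chunk 3: 'ce' (positions 4-5)
  Chunk 4: 'fa' (positions 6-7)
  Chunk 5: 'ed' (positions 8-9)
  Chunk 6: 'e' (positions 10-10)
Total chunks: ceil(11 / 2) = 6

6


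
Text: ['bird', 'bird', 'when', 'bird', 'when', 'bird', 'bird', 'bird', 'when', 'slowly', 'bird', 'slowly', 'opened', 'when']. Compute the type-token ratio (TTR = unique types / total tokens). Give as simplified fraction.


Tokens: 14
Unique types: ('bird', 'opened', 'slowly', 'when') = 4
TTR = 4/14
Simplify: divide both by 2 -> 2/7
TTR = 2/7

2/7


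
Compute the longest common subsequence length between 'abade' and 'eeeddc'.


DP table for LCS of 'abade' and 'eeeddc':
       e  e  e  d  d  c
    0  0  0  0  0  0  0
  a 0  0  0  0  0  0  0
  b 0  0  0  0  0  0  0
  a 0  0  0  0  0  0  0
  d 0  0  0  0  1  1  1
  e 0  1  1  1  1  1  1
LCS: 'd'
LCS length = 1

1


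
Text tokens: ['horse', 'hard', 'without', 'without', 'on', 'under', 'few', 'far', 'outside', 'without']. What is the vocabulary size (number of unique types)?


Listing all tokens and tracking unique types:
  Token 1: 'horse' -> NEW (unique so far: 1)
  Token 2: 'hard' -> NEW (unique so far: 2)
  Token 3: 'without' -> NEW (unique so far: 3)
  Token 4: 'without' -> duplicate (unique so far: 3)
  Token 5: 'on' -> NEW (unique so far: 4)
  Token 6: 'under' -> NEW (unique so far: 5)
  Token 7: 'few' -> NEW (unique so far: 6)
  Token 8: 'far' -> NEW (unique so far: 7)
  Token 9: 'outside' -> NEW (unique so far: 8)
  Token 10: 'without' -> duplicate (unique so far: 8)
Unique types: ('far', 'few', 'hard', 'horse', 'on', 'outside', 'under', 'without')
Vocabulary size: 8

8


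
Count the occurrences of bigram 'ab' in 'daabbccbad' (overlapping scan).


Scanning 'daabbccbad' for bigram 'ab':
  Position 0: 'da' -> no
  Position 1: 'aa' -> no
  Position 2: 'ab' -> MATCH
  Position 3: 'bb' -> no
  Position 4: 'bc' -> no
  Position 5: 'cc' -> no
  Position 6: 'cb' -> no
  Position 7: 'ba' -> no
  Position 8: 'ad' -> no
Total matches: 1

1


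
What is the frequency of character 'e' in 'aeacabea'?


Scanning 'aeacabea' for 'e':
  Position 1: 'e' -> MATCH (count: 1)
  Position 6: 'e' -> MATCH (count: 2)
Total occurrences of 'e': 2

2


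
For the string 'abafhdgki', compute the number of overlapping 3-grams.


String 'abafhdgki' has length L = 9.
Number of overlapping n-grams = L - n + 1
Substituting: 9 - 3 + 1 = 7

7


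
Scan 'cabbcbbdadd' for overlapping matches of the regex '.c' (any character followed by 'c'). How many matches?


Pattern: .c means any character followed by 'c'.
Scanning 'cabbcbbdadd' position-by-position:
  Pos 0: window 'ca' -> no
  Pos 1: window 'ab' -> no
  Pos 2: window 'bb' -> no
  Pos 3: window 'bc' -> MATCH
  Pos 4: window 'cb' -> no
  Pos 5: window 'bb' -> no
  Pos 6: window 'bd' -> no
  Pos 7: window 'da' -> no
  Pos 8: window 'ad' -> no
  Pos 9: window 'dd' -> no
  Pos 10: window 'd' -> no
Total matches: 1

1


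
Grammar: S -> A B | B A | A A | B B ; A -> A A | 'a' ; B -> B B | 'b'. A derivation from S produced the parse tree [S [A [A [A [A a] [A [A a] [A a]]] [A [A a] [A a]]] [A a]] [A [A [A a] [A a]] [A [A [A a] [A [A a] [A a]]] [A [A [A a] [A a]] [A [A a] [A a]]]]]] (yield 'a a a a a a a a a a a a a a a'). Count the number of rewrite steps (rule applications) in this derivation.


Every bracketed nonterminal node [X ...] in the tree is produced by exactly one rule application.
Reading the tree off as a leftmost derivation:
  Step 1: S  =>  A A   (applied S -> A A)
  Step 2: A A  =>  A A A   (applied A -> A A)
  Step 3: A A A  =>  A A A A   (applied A -> A A)
  Step 4: A A A A  =>  A A A A A   (applied A -> A A)
  Step 5: A A A A A  =>  a A A A A   (applied A -> a)
  Step 6: a A A A A  =>  a A A A A A   (applied A -> A A)
  Step 7: a A A A A A  =>  a a A A A A   (applied A -> a)
  Step 8: a a A A A A  =>  a a a A A A   (applied A -> a)
  Step 9: a a a A A A  =>  a a a A A A A   (applied A -> A A)
  Step 10: a a a A A A A  =>  a a a a A A A   (applied A -> a)
  Step 11: a a a a A A A  =>  a a a a a A A   (applied A -> a)
  Step 12: a a a a a A A  =>  a a a a a a A   (applied A -> a)
  Step 13: a a a a a a A  =>  a a a a a a A A   (applied A -> A A)
  Step 14: a a a a a a A A  =>  a a a a a a A A A   (applied A -> A A)
  Step 15: a a a a a a A A A  =>  a a a a a a a A A   (applied A -> a)
  Step 16: a a a a a a a A A  =>  a a a a a a a a A   (applied A -> a)
  Step 17: a a a a a a a a A  =>  a a a a a a a a A A   (applied A -> A A)
  Step 18: a a a a a a a a A A  =>  a a a a a a a a A A A   (applied A -> A A)
  Step 19: a a a a a a a a A A A  =>  a a a a a a a a a A A   (applied A -> a)
  Step 20: a a a a a a a a a A A  =>  a a a a a a a a a A A A   (applied A -> A A)
  Step 21: a a a a a a a a a A A A  =>  a a a a a a a a a a A A   (applied A -> a)
  Step 22: a a a a a a a a a a A A  =>  a a a a a a a a a a a A   (applied A -> a)
  Step 23: a a a a a a a a a a a A  =>  a a a a a a a a a a a A A   (applied A -> A A)
  Step 24: a a a a a a a a a a a A A  =>  a a a a a a a a a a a A A A   (applied A -> A A)
  Step 25: a a a a a a a a a a a A A A  =>  a a a a a a a a a a a a A A   (applied A -> a)
  Step 26: a a a a a a a a a a a a A A  =>  a a a a a a a a a a a a a A   (applied A -> a)
  Step 27: a a a a a a a a a a a a a A  =>  a a a a a a a a a a a a a A A   (applied A -> A A)
  Step 28: a a a a a a a a a a a a a A A  =>  a a a a a a a a a a a a a a A   (applied A -> a)
  Step 29: a a a a a a a a a a a a a a A  =>  a a a a a a a a a a a a a a a   (applied A -> a)
Final yield: a a a a a a a a a a a a a a a
Total rewrite steps: 29

29


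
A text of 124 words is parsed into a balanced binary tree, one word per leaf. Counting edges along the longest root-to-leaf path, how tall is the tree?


In a balanced binary tree with n leaves the deepest leaf is ceil(log2(n)) edges below the root.
log2(124) = 6.9542
ceil(6.9542) = 7
height (edges) = 7

7


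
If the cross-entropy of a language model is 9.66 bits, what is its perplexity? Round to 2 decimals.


Perplexity formula: PP = 2^H
H = 9.66
PP = 2^9.66
Decompose: 2^9.66 = 2^9 * 2^0.66
2^9 = 512, 2^0.66 ~ 1.5800826
PP ~ 512 * 1.5800826 = 809.0022912
Rounded to 2 decimals: 809.00

809.00


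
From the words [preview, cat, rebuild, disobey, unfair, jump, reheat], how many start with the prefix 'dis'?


Checking each word for prefix 'dis':
  'preview' -> no (count: 0)
  'cat' -> no (count: 0)
  'rebuild' -> no (count: 0)
  'disobey' -> YES, starts with 'dis' (count: 1)
  'unfair' -> no (count: 1)
  'jump' -> no (count: 1)
  'reheat' -> no (count: 1)
Total with prefix 'dis': 1

1


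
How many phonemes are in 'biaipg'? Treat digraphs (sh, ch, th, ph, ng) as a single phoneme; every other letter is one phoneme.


Parsing 'biaipg' greedily, digraphs first:
  'b' -> consonant phoneme (phonemes so far: 1)
  'i' -> vowel phoneme (phonemes so far: 2)
  'a' -> vowel phoneme (phonemes so far: 3)
  'i' -> vowel phoneme (phonemes so far: 4)
  'p' -> consonant phoneme (phonemes so far: 5)
  'g' -> consonant phoneme (phonemes so far: 6)
Total phonemes: 6

6


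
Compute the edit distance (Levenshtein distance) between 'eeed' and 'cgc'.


Building DP table for s1='eeed' (len 4) and s2='cgc' (len 3):
       c  g  c
    0  1  2  3
  e 1  1  2  3
  e 2  2  2  3
  e 3  3  3  3
  d 4  4  4  4
Edit distance = dp[4][3] = 4

4


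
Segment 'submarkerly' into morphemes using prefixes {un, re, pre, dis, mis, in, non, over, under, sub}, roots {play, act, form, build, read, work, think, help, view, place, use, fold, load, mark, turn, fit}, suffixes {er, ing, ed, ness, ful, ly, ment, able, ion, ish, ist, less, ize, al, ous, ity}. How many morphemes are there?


Segmenting 'submarkerly' against the inventory:
  'sub' -> prefix (morpheme 1)
  'mark' -> root (morpheme 2)
  'er' -> suffix (morpheme 3)
  'ly' -> suffix (morpheme 4)
Total morphemes: 4

4


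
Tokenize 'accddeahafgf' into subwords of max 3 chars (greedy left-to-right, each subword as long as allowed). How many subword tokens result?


'accddeahafgf' has 12 characters.
Chunking with max size 3:
  Chunk 1: 'acc' (positions 0-2)
  Chunk 2: 'dde' (positions 3-5)
  Chunk 3: 'aha' (positions 6-8)
  Chunk 4: 'fgf' (positions 9-11)
Total chunks: ceil(12 / 3) = 4

4


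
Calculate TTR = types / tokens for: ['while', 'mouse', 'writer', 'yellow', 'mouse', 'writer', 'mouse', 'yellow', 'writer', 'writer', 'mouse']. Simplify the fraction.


Tokens: 11
Unique types: ('mouse', 'while', 'writer', 'yellow') = 4
TTR = 4/11
Already in lowest terms.

4/11


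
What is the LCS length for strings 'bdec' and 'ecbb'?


DP table for LCS of 'bdec' and 'ecbb':
       e  c  b  b
    0  0  0  0  0
  b 0  0  0  1  1
  d 0  0  0  1  1
  e 0  1  1  1  1
  c 0  1  2  2  2
LCS: 'ec'
LCS length = 2

2


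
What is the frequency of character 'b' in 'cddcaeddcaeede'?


Scanning 'cddcaeddcaeede' for 'b':
  No matches found.
Total occurrences of 'b': 0

0


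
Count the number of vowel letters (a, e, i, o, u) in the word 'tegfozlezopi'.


Scanning each character of 'tegfozlezopi':
  Position 1: 't' -> consonant (running count: 0)
  Position 2: 'e' -> vowel (running count: 1)
  Position 3: 'g' -> consonant (running count: 1)
  Position 4: 'f' -> consonant (running count: 1)
  Position 5: 'o' -> vowel (running count: 2)
  Position 6: 'z' -> consonant (running count: 2)
  Position 7: 'l' -> consonant (running count: 2)
  Position 8: 'e' -> vowel (running count: 3)
  Position 9: 'z' -> consonant (running count: 3)
  Position 10: 'o' -> vowel (running count: 4)
  Position 11: 'p' -> consonant (running count: 4)
  Position 12: 'i' -> vowel (running count: 5)
Total vowels: 5

5


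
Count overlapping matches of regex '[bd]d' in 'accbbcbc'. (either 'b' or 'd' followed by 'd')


Pattern: [bd]d means either 'b' or 'd' followed by 'd'.
Scanning 'accbbcbc' position-by-position:
  Pos 0: window 'ac' -> no
  Pos 1: window 'cc' -> no
  Pos 2: window 'cb' -> no
  Pos 3: window 'bb' -> no
  Pos 4: window 'bc' -> no
  Pos 5: window 'cb' -> no
  Pos 6: window 'bc' -> no
  Pos 7: window 'c' -> no
Total matches: 0

0


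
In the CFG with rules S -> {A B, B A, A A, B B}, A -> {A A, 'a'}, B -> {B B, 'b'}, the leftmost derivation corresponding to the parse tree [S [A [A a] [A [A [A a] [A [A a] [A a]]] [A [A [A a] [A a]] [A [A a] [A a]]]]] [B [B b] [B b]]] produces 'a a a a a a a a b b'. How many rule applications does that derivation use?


Every bracketed nonterminal node [X ...] in the tree is produced by exactly one rule application.
Reading the tree off as a leftmost derivation:
  Step 1: S  =>  A B   (applied S -> A B)
  Step 2: A B  =>  A A B   (applied A -> A A)
  Step 3: A A B  =>  a A B   (applied A -> a)
  Step 4: a A B  =>  a A A B   (applied A -> A A)
  Step 5: a A A B  =>  a A A A B   (applied A -> A A)
  Step 6: a A A A B  =>  a a A A B   (applied A -> a)
  Step 7: a a A A B  =>  a a A A A B   (applied A -> A A)
  Step 8: a a A A A B  =>  a a a A A B   (applied A -> a)
  Step 9: a a a A A B  =>  a a a a A B   (applied A -> a)
  Step 10: a a a a A B  =>  a a a a A A B   (applied A -> A A)
  Step 11: a a a a A A B  =>  a a a a A A A B   (applied A -> A A)
  Step 12: a a a a A A A B  =>  a a a a a A A B   (applied A -> a)
  Step 13: a a a a a A A B  =>  a a a a a a A B   (applied A -> a)
  Step 14: a a a a a a A B  =>  a a a a a a A A B   (applied A -> A A)
  Step 15: a a a a a a A A B  =>  a a a a a a a A B   (applied A -> a)
  Step 16: a a a a a a a A B  =>  a a a a a a a a B   (applied A -> a)
  Step 17: a a a a a a a a B  =>  a a a a a a a a B B   (applied B -> B B)
  Step 18: a a a a a a a a B B  =>  a a a a a a a a b B   (applied B -> b)
  Step 19: a a a a a a a a b B  =>  a a a a a a a a b b   (applied B -> b)
Final yield: a a a a a a a a b b
Total rewrite steps: 19

19


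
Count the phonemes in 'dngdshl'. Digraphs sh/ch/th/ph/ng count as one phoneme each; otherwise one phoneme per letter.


Parsing 'dngdshl' greedily, digraphs first:
  'd' -> consonant phoneme (phonemes so far: 1)
  'ng' -> digraph (1 consonant phoneme) (phonemes so far: 2)
  'd' -> consonant phoneme (phonemes so far: 3)
  'sh' -> digraph (1 consonant phoneme) (phonemes so far: 4)
  'l' -> consonant phoneme (phonemes so far: 5)
Total phonemes: 5

5


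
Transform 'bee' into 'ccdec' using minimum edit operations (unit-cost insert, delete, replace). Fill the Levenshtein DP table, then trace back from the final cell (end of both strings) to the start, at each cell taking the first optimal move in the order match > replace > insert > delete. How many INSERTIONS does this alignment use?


Edit distance = 4. Backtracking from cell (3, 5) with preference match > replace > insert > delete,
then listing the resulting alignment 'bee' -> 'ccdec' left to right:
  Step 1: insert 'c' [insertion #1]
  Step 2: insert 'c' [insertion #2]
  Step 3: replace b->d
  Step 4: keep 'e'
  Step 5: replace e->c
Total insertions: 2

2


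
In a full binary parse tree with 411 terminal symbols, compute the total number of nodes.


Leaf nodes (terminals): 411
Internal nodes = n - 1 = 411 - 1 = 410
Total = leaves + internal = 411 + 410 = 821

821


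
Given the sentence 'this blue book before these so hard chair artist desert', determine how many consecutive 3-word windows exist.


Word trigrams from [10] words:
  Trigram 1: (this blue book)
  Trigram 2: (blue book before)
  Trigram 3: (book before these)
  Trigram 4: (before these so)
  Trigram 5: (these so hard)
  Trigram 6: (so hard chair)
  Trigram 7: (hard chair artist)
  Trigram 8: (chair artist desert)
Total word trigrams: 10 - 2 = 8

8


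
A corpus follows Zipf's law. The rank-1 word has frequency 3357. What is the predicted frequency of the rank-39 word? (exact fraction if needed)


Zipf's law: freq(rank) = f1 / rank
f1 = 3357, rank = 39
freq = 3357 / 39
GCD(3357, 39) = 3
Simplified: 1119/13

1119/13


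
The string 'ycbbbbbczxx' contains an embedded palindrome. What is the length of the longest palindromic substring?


Scanning 'ycbbbbbczxx' for palindromic substrings.
Substring at positions 1-7: 'cbbbbbc'.
Check: reverse('cbbbbbc') = 'cbbbbbc' -> palindrome confirmed.
Neighbouring characters ('y' / 'z') break symmetry, so it cannot extend further.
No longer palindromic substring exists; longest length = 7

7


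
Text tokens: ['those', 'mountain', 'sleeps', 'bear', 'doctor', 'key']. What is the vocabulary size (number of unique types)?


Listing all tokens and tracking unique types:
  Token 1: 'those' -> NEW (unique so far: 1)
  Token 2: 'mountain' -> NEW (unique so far: 2)
  Token 3: 'sleeps' -> NEW (unique so far: 3)
  Token 4: 'bear' -> NEW (unique so far: 4)
  Token 5: 'doctor' -> NEW (unique so far: 5)
  Token 6: 'key' -> NEW (unique so far: 6)
Unique types: ('bear', 'doctor', 'key', 'mountain', 'sleeps', 'those')
Vocabulary size: 6

6


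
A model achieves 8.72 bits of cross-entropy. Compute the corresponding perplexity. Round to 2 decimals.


Perplexity formula: PP = 2^H
H = 8.72
PP = 2^8.72
Decompose: 2^8.72 = 2^8 * 2^0.72
2^8 = 256, 2^0.72 ~ 1.6471820
PP ~ 256 * 1.6471820 = 421.6785920
Rounded to 2 decimals: 421.68

421.68


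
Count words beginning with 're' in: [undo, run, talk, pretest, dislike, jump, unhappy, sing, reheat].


Checking each word for prefix 're':
  'undo' -> no (count: 0)
  'run' -> no (count: 0)
  'talk' -> no (count: 0)
  'pretest' -> no (count: 0)
  'dislike' -> no (count: 0)
  'jump' -> no (count: 0)
  'unhappy' -> no (count: 0)
  'sing' -> no (count: 0)
  'reheat' -> YES, starts with 're' (count: 1)
Total with prefix 're': 1

1


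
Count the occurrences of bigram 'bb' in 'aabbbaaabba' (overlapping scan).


Scanning 'aabbbaaabba' for bigram 'bb':
  Position 0: 'aa' -> no
  Position 1: 'ab' -> no
  Position 2: 'bb' -> MATCH
  Position 3: 'bb' -> MATCH
  Position 4: 'ba' -> no
  Position 5: 'aa' -> no
  Position 6: 'aa' -> no
  Position 7: 'ab' -> no
  Position 8: 'bb' -> MATCH
  Position 9: 'ba' -> no
Total matches: 3

3


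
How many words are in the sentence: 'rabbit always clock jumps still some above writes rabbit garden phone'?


Counting words by splitting on spaces:
  Word 1: 'rabbit'
  Word 2: 'always'
  Word 3: 'clock'
  Word 4: 'jumps'
  Word 5: 'still'
  Word 6: 'some'
  Word 7: 'above'
  Word 8: 'writes'
  Word 9: 'rabbit'
  Word 10: 'garden'
  Word 11: 'phone'
Total words: 11

11


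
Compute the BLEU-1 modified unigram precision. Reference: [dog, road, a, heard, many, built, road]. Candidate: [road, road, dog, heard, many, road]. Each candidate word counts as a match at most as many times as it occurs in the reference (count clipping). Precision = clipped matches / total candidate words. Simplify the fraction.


Reference word counts: {'a': 1, 'built': 1, 'dog': 1, 'heard': 1, 'many': 1, 'road': 2}
Checking each candidate word (with clipping):
  'road' -> in reference (ref count 2, used 1/2) -> match (matches: 1)
  'road' -> in reference (ref count 2, used 2/2) -> match (matches: 2)
  'dog' -> in reference (ref count 1, used 1/1) -> match (matches: 3)
  'heard' -> in reference (ref count 1, used 1/1) -> match (matches: 4)
  'many' -> in reference (ref count 1, used 1/1) -> match (matches: 5)
  'road' -> ref count 2 already used up (2/2) -> clipped, no match (matches: 5)
Clipped matches: 5, Candidate length: 6
Precision = 5/6

5/6


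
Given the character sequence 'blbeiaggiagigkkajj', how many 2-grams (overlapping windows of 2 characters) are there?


String 'blbeiaggiagigkkajj' has length L = 18.
Number of overlapping n-grams = L - n + 1
Substituting: 18 - 2 + 1 = 17

17


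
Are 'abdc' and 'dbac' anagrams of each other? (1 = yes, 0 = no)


Sort characters of 'abdc': 'abcd'
Sort characters of 'dbac': 'abcd'
Sorted forms match -> they ARE anagrams
Result: 1

1


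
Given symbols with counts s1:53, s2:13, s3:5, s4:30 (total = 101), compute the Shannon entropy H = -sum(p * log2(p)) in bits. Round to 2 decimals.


Computing entropy H = -sum(p_i * log2(p_i)):
  s1: p = 53/101 = 0.5248, -p*log2(p) = 0.4882
  s2: p = 13/101 = 0.1287, -p*log2(p) = 0.3807
  s3: p = 5/101 = 0.0495, -p*log2(p) = 0.2147
  s4: p = 30/101 = 0.2970, -p*log2(p) = 0.5202
H = sum of terms = 1.6038
Rounded to 2 decimals: 1.60

1.60


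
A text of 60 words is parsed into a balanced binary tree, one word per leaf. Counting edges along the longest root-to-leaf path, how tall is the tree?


In a balanced binary tree with n leaves the deepest leaf is ceil(log2(n)) edges below the root.
log2(60) = 5.9069
ceil(5.9069) = 6
height (edges) = 6

6


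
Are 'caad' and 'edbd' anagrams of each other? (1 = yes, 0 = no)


Sort characters of 'caad': 'aacd'
Sort characters of 'edbd': 'bdde'
Sorted forms differ -> they are NOT anagrams
Result: 0

0


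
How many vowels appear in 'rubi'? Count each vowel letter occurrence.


Scanning each character of 'rubi':
  Position 1: 'r' -> consonant (running count: 0)
  Position 2: 'u' -> vowel (running count: 1)
  Position 3: 'b' -> consonant (running count: 1)
  Position 4: 'i' -> vowel (running count: 2)
Total vowels: 2

2


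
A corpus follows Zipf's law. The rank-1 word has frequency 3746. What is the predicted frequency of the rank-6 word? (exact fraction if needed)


Zipf's law: freq(rank) = f1 / rank
f1 = 3746, rank = 6
freq = 3746 / 6
GCD(3746, 6) = 2
Simplified: 1873/3

1873/3


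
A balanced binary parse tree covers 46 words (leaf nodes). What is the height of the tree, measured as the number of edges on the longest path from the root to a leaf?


In a balanced binary tree with n leaves the deepest leaf is ceil(log2(n)) edges below the root.
log2(46) = 5.5236
ceil(5.5236) = 6
height (edges) = 6

6


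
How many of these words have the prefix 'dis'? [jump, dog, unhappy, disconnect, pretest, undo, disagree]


Checking each word for prefix 'dis':
  'jump' -> no (count: 0)
  'dog' -> no (count: 0)
  'unhappy' -> no (count: 0)
  'disconnect' -> YES, starts with 'dis' (count: 1)
  'pretest' -> no (count: 1)
  'undo' -> no (count: 1)
  'disagree' -> YES, starts with 'dis' (count: 2)
Total with prefix 'dis': 2

2


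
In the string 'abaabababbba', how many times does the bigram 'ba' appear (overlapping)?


Scanning 'abaabababbba' for bigram 'ba':
  Position 0: 'ab' -> no
  Position 1: 'ba' -> MATCH
  Position 2: 'aa' -> no
  Position 3: 'ab' -> no
  Position 4: 'ba' -> MATCH
  Position 5: 'ab' -> no
  Position 6: 'ba' -> MATCH
  Position 7: 'ab' -> no
  Position 8: 'bb' -> no
  Position 9: 'bb' -> no
  Position 10: 'ba' -> MATCH
Total matches: 4

4


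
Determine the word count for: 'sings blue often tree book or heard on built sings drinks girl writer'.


Counting words by splitting on spaces:
  Word 1: 'sings'
  Word 2: 'blue'
  Word 3: 'often'
  Word 4: 'tree'
  Word 5: 'book'
  Word 6: 'or'
  Word 7: 'heard'
  Word 8: 'on'
  Word 9: 'built'
  Word 10: 'sings'
  Word 11: 'drinks'
  Word 12: 'girl'
  Word 13: 'writer'
Total words: 13

13


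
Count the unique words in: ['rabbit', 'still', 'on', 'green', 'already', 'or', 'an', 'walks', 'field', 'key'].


Listing all tokens and tracking unique types:
  Token 1: 'rabbit' -> NEW (unique so far: 1)
  Token 2: 'still' -> NEW (unique so far: 2)
  Token 3: 'on' -> NEW (unique so far: 3)
  Token 4: 'green' -> NEW (unique so far: 4)
  Token 5: 'already' -> NEW (unique so far: 5)
  Token 6: 'or' -> NEW (unique so far: 6)
  Token 7: 'an' -> NEW (unique so far: 7)
  Token 8: 'walks' -> NEW (unique so far: 8)
  Token 9: 'field' -> NEW (unique so far: 9)
  Token 10: 'key' -> NEW (unique so far: 10)
Unique types: ('already', 'an', 'field', 'green', 'key', 'on', 'or', 'rabbit', 'still', 'walks')
Vocabulary size: 10

10


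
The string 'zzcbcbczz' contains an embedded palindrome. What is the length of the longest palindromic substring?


Scanning 'zzcbcbczz' for palindromic substrings.
Substring at positions 0-8: 'zzcbcbczz'.
Check: reverse('zzcbcbczz') = 'zzcbcbczz' -> palindrome confirmed.
No longer palindromic substring exists; longest length = 9

9


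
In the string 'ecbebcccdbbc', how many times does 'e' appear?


Scanning 'ecbebcccdbbc' for 'e':
  Position 0: 'e' -> MATCH (count: 1)
  Position 3: 'e' -> MATCH (count: 2)
Total occurrences of 'e': 2

2


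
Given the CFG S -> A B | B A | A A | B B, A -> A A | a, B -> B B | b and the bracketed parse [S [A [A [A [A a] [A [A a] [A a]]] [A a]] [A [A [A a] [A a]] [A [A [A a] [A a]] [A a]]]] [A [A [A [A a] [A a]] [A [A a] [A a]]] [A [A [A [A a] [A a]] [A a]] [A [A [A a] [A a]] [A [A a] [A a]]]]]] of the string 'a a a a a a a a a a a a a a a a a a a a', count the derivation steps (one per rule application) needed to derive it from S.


Every bracketed nonterminal node [X ...] in the tree is produced by exactly one rule application.
Reading the tree off as a leftmost derivation:
  Step 1: S  =>  A A   (applied S -> A A)
  Step 2: A A  =>  A A A   (applied A -> A A)
  Step 3: A A A  =>  A A A A   (applied A -> A A)
  Step 4: A A A A  =>  A A A A A   (applied A -> A A)
  Step 5: A A A A A  =>  a A A A A   (applied A -> a)
  Step 6: a A A A A  =>  a A A A A A   (applied A -> A A)
  Step 7: a A A A A A  =>  a a A A A A   (applied A -> a)
  Step 8: a a A A A A  =>  a a a A A A   (applied A -> a)
  Step 9: a a a A A A  =>  a a a a A A   (applied A -> a)
  Step 10: a a a a A A  =>  a a a a A A A   (applied A -> A A)
  Step 11: a a a a A A A  =>  a a a a A A A A   (applied A -> A A)
  Step 12: a a a a A A A A  =>  a a a a a A A A   (applied A -> a)
  Step 13: a a a a a A A A  =>  a a a a a a A A   (applied A -> a)
  Step 14: a a a a a a A A  =>  a a a a a a A A A   (applied A -> A A)
  Step 15: a a a a a a A A A  =>  a a a a a a A A A A   (applied A -> A A)
  Step 16: a a a a a a A A A A  =>  a a a a a a a A A A   (applied A -> a)
  Step 17: a a a a a a a A A A  =>  a a a a a a a a A A   (applied A -> a)
  Step 18: a a a a a a a a A A  =>  a a a a a a a a a A   (applied A -> a)
  Step 19: a a a a a a a a a A  =>  a a a a a a a a a A A   (applied A -> A A)
  Step 20: a a a a a a a a a A A  =>  a a a a a a a a a A A A   (applied A -> A A)
  Step 21: a a a a a a a a a A A A  =>  a a a a a a a a a A A A A   (applied A -> A A)
  Step 22: a a a a a a a a a A A A A  =>  a a a a a a a a a a A A A   (applied A -> a)
  Step 23: a a a a a a a a a a A A A  =>  a a a a a a a a a a a A A   (applied A -> a)
  Step 24: a a a a a a a a a a a A A  =>  a a a a a a a a a a a A A A   (applied A -> A A)
  Step 25: a a a a a a a a a a a A A A  =>  a a a a a a a a a a a a A A   (applied A -> a)
  Step 26: a a a a a a a a a a a a A A  =>  a a a a a a a a a a a a a A   (applied A -> a)
  Step 27: a a a a a a a a a a a a a A  =>  a a a a a a a a a a a a a A A   (applied A -> A A)
  Step 28: a a a a a a a a a a a a a A A  =>  a a a a a a a a a a a a a A A A   (applied A -> A A)
  Step 29: a a a a a a a a a a a a a A A A  =>  a a a a a a a a a a a a a A A A A   (applied A -> A A)
  Step 30: a a a a a a a a a a a a a A A A A  =>  a a a a a a a a a a a a a a A A A   (applied A -> a)
  Step 31: a a a a a a a a a a a a a a A A A  =>  a a a a a a a a a a a a a a a A A   (applied A -> a)
  Step 32: a a a a a a a a a a a a a a a A A  =>  a a a a a a a a a a a a a a a a A   (applied A -> a)
  Step 33: a a a a a a a a a a a a a a a a A  =>  a a a a a a a a a a a a a a a a A A   (applied A -> A A)
  Step 34: a a a a a a a a a a a a a a a a A A  =>  a a a a a a a a a a a a a a a a A A A   (applied A -> A A)
  Step 35: a a a a a a a a a a a a a a a a A A A  =>  a a a a a a a a a a a a a a a a a A A   (applied A -> a)
  Step 36: a a a a a a a a a a a a a a a a a A A  =>  a a a a a a a a a a a a a a a a a a A   (applied A -> a)
  Step 37: a a a a a a a a a a a a a a a a a a A  =>  a a a a a a a a a a a a a a a a a a A A   (applied A -> A A)
  Step 38: a a a a a a a a a a a a a a a a a a A A  =>  a a a a a a a a a a a a a a a a a a a A   (applied A -> a)
  Step 39: a a a a a a a a a a a a a a a a a a a A  =>  a a a a a a a a a a a a a a a a a a a a   (applied A -> a)
Final yield: a a a a a a a a a a a a a a a a a a a a
Total rewrite steps: 39

39


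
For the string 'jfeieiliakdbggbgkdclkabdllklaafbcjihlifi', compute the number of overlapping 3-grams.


String 'jfeieiliakdbggbgkdclkabdllklaafbcjihlifi' has length L = 40.
Number of overlapping n-grams = L - n + 1
Substituting: 40 - 3 + 1 = 38

38


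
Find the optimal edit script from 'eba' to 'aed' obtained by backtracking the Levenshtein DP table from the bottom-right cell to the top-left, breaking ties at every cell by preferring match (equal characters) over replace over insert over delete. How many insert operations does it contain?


Edit distance = 3. Backtracking from cell (3, 3) with preference match > replace > insert > delete,
then listing the resulting alignment 'eba' -> 'aed' left to right:
  Step 1: replace e->a
  Step 2: replace b->e
  Step 3: replace a->d
Total insertions: 0

0


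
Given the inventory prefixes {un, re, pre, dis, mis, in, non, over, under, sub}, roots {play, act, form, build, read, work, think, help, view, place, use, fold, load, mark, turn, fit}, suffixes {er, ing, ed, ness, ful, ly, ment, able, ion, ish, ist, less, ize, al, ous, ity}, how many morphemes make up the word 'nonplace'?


Segmenting 'nonplace' against the inventory:
  'non' -> prefix (morpheme 1)
  'place' -> root (morpheme 2)
Total morphemes: 2

2


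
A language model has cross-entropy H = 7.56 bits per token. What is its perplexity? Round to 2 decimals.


Perplexity formula: PP = 2^H
H = 7.56
PP = 2^7.56
Decompose: 2^7.56 = 2^7 * 2^0.56
2^7 = 128, 2^0.56 ~ 1.4742692
PP ~ 128 * 1.4742692 = 188.7064576
Rounded to 2 decimals: 188.71

188.71


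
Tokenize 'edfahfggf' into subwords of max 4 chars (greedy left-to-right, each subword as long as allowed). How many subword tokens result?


'edfahfggf' has 9 characters.
Chunking with max size 4:
  Chunk 1: 'edfa' (positions 0-3)
  Chunk 2: 'hfgg' (positions 4-7)
  Chunk 3: 'f' (positions 8-8)
Total chunks: ceil(9 / 4) = 3

3


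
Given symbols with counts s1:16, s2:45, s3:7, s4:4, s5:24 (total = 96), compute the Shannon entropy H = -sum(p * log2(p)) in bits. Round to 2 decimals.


Computing entropy H = -sum(p_i * log2(p_i)):
  s1: p = 16/96 = 0.1667, -p*log2(p) = 0.4308
  s2: p = 45/96 = 0.4688, -p*log2(p) = 0.5124
  s3: p = 7/96 = 0.0729, -p*log2(p) = 0.2755
  s4: p = 4/96 = 0.0417, -p*log2(p) = 0.1910
  s5: p = 24/96 = 0.2500, -p*log2(p) = 0.5000
H = sum of terms = 1.9097
Rounded to 2 decimals: 1.91

1.91


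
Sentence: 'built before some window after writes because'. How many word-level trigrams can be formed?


Word trigrams from [7] words:
  Trigram 1: (built before some)
  Trigram 2: (before some window)
  Trigram 3: (some window after)
  Trigram 4: (window after writes)
  Trigram 5: (after writes because)
Total word trigrams: 7 - 2 = 5

5


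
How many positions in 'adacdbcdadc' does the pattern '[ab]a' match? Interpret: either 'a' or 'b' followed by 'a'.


Pattern: [ab]a means either 'a' or 'b' followed by 'a'.
Scanning 'adacdbcdadc' position-by-position:
  Pos 0: window 'ad' -> no
  Pos 1: window 'da' -> no
  Pos 2: window 'ac' -> no
  Pos 3: window 'cd' -> no
  Pos 4: window 'db' -> no
  Pos 5: window 'bc' -> no
  Pos 6: window 'cd' -> no
  Pos 7: window 'da' -> no
  Pos 8: window 'ad' -> no
  Pos 9: window 'dc' -> no
  Pos 10: window 'c' -> no
Total matches: 0

0


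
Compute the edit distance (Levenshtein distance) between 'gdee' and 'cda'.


Building DP table for s1='gdee' (len 4) and s2='cda' (len 3):
       c  d  a
    0  1  2  3
  g 1  1  2  3
  d 2  2  1  2
  e 3  3  2  2
  e 4  4  3  3
Edit distance = dp[4][3] = 3

3


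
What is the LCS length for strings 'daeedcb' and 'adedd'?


DP table for LCS of 'daeedcb' and 'adedd':
       a  d  e  d  d
    0  0  0  0  0  0
  d 0  0  1  1  1  1
  a 0  1  1  1  1  1
  e 0  1  1  2  2  2
  e 0  1  1  2  2  2
  d 0  1  2  2  3  3
  c 0  1  2  2  3  3
  b 0  1  2  2  3  3
LCS: 'ded'
LCS length = 3

3


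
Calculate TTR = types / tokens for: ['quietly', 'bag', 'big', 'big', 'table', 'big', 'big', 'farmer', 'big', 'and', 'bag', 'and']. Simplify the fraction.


Tokens: 12
Unique types: ('and', 'bag', 'big', 'farmer', 'quietly', 'table') = 6
TTR = 6/12
Simplify: divide both by 6 -> 1/2
TTR = 1/2

1/2


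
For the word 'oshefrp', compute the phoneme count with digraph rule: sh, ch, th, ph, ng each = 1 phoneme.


Parsing 'oshefrp' greedily, digraphs first:
  'o' -> vowel phoneme (phonemes so far: 1)
  'sh' -> digraph (1 consonant phoneme) (phonemes so far: 2)
  'e' -> vowel phoneme (phonemes so far: 3)
  'f' -> consonant phoneme (phonemes so far: 4)
  'r' -> consonant phoneme (phonemes so far: 5)
  'p' -> consonant phoneme (phonemes so far: 6)
Total phonemes: 6

6


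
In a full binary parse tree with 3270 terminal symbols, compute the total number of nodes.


Leaf nodes (terminals): 3270
Internal nodes = n - 1 = 3270 - 1 = 3269
Total = leaves + internal = 3270 + 3269 = 6539

6539


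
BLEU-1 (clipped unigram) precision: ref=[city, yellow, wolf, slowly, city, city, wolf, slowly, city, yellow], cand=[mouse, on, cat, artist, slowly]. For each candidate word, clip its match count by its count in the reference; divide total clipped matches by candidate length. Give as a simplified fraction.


Reference word counts: {'city': 4, 'slowly': 2, 'wolf': 2, 'yellow': 2}
Checking each candidate word (with clipping):
  'mouse' -> not in reference -> no match (matches: 0)
  'on' -> not in reference -> no match (matches: 0)
  'cat' -> not in reference -> no match (matches: 0)
  'artist' -> not in reference -> no match (matches: 0)
  'slowly' -> in reference (ref count 2, used 1/2) -> match (matches: 1)
Clipped matches: 1, Candidate length: 5
Precision = 1/5

1/5


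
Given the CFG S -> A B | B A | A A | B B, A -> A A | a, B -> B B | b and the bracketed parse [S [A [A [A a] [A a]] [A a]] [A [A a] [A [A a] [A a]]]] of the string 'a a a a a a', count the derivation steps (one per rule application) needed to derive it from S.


Every bracketed nonterminal node [X ...] in the tree is produced by exactly one rule application.
Reading the tree off as a leftmost derivation:
  Step 1: S  =>  A A   (applied S -> A A)
  Step 2: A A  =>  A A A   (applied A -> A A)
  Step 3: A A A  =>  A A A A   (applied A -> A A)
  Step 4: A A A A  =>  a A A A   (applied A -> a)
  Step 5: a A A A  =>  a a A A   (applied A -> a)
  Step 6: a a A A  =>  a a a A   (applied A -> a)
  Step 7: a a a A  =>  a a a A A   (applied A -> A A)
  Step 8: a a a A A  =>  a a a a A   (applied A -> a)
  Step 9: a a a a A  =>  a a a a A A   (applied A -> A A)
  Step 10: a a a a A A  =>  a a a a a A   (applied A -> a)
  Step 11: a a a a a A  =>  a a a a a a   (applied A -> a)
Final yield: a a a a a a
Total rewrite steps: 11

11


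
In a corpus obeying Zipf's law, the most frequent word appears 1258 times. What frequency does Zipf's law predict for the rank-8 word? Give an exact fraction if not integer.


Zipf's law: freq(rank) = f1 / rank
f1 = 1258, rank = 8
freq = 1258 / 8
GCD(1258, 8) = 2
Simplified: 629/4

629/4


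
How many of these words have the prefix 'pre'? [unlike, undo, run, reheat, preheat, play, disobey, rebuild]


Checking each word for prefix 'pre':
  'unlike' -> no (count: 0)
  'undo' -> no (count: 0)
  'run' -> no (count: 0)
  'reheat' -> no (count: 0)
  'preheat' -> YES, starts with 'pre' (count: 1)
  'play' -> no (count: 1)
  'disobey' -> no (count: 1)
  'rebuild' -> no (count: 1)
Total with prefix 'pre': 1

1


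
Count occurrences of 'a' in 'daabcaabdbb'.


Scanning 'daabcaabdbb' for 'a':
  Position 1: 'a' -> MATCH (count: 1)
  Position 2: 'a' -> MATCH (count: 2)
  Position 5: 'a' -> MATCH (count: 3)
  Position 6: 'a' -> MATCH (count: 4)
Total occurrences of 'a': 4

4


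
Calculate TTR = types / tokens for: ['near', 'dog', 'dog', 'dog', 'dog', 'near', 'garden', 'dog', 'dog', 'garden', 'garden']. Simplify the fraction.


Tokens: 11
Unique types: ('dog', 'garden', 'near') = 3
TTR = 3/11
Already in lowest terms.

3/11


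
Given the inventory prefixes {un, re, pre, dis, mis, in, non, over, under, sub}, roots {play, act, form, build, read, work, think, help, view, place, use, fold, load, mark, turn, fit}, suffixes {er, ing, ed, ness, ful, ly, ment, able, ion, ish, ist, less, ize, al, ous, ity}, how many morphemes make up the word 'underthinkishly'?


Segmenting 'underthinkishly' against the inventory:
  'under' -> prefix (morpheme 1)
  'think' -> root (morpheme 2)
  'ish' -> suffix (morpheme 3)
  'ly' -> suffix (morpheme 4)
Total morphemes: 4

4


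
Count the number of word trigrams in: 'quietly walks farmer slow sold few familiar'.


Word trigrams from [7] words:
  Trigram 1: (quietly walks farmer)
  Trigram 2: (walks farmer slow)
  Trigram 3: (farmer slow sold)
  Trigram 4: (slow sold few)
  Trigram 5: (sold few familiar)
Total word trigrams: 7 - 2 = 5

5


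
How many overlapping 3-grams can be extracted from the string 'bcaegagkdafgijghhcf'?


String 'bcaegagkdafgijghhcf' has length L = 19.
Number of overlapping n-grams = L - n + 1
Substituting: 19 - 3 + 1 = 17

17


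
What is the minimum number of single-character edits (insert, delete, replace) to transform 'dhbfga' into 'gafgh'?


Building DP table for s1='dhbfga' (len 6) and s2='gafgh' (len 5):
       g  a  f  g  h
    0  1  2  3  4  5
  d 1  1  2  3  4  5
  h 2  2  2  3  4  4
  b 3  3  3  3  4  5
  f 4  4  4  3  4  5
  g 5  4  5  4  3  4
  a 6  5  4  5  4  4
Edit distance = dp[6][5] = 4

4


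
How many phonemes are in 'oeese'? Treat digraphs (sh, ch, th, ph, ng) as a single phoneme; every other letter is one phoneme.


Parsing 'oeese' greedily, digraphs first:
  'o' -> vowel phoneme (phonemes so far: 1)
  'e' -> vowel phoneme (phonemes so far: 2)
  'e' -> vowel phoneme (phonemes so far: 3)
  's' -> consonant phoneme (phonemes so far: 4)
  'e' -> vowel phoneme (phonemes so far: 5)
Total phonemes: 5

5


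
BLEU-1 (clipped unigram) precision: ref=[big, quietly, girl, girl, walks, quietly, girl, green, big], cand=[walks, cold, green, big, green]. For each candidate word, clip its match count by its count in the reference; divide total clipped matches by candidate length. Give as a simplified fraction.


Reference word counts: {'big': 2, 'girl': 3, 'green': 1, 'quietly': 2, 'walks': 1}
Checking each candidate word (with clipping):
  'walks' -> in reference (ref count 1, used 1/1) -> match (matches: 1)
  'cold' -> not in reference -> no match (matches: 1)
  'green' -> in reference (ref count 1, used 1/1) -> match (matches: 2)
  'big' -> in reference (ref count 2, used 1/2) -> match (matches: 3)
  'green' -> ref count 1 already used up (1/1) -> clipped, no match (matches: 3)
Clipped matches: 3, Candidate length: 5
Precision = 3/5

3/5


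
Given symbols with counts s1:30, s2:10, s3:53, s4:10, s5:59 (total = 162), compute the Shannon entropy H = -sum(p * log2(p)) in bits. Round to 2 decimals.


Computing entropy H = -sum(p_i * log2(p_i)):
  s1: p = 30/162 = 0.1852, -p*log2(p) = 0.4505
  s2: p = 10/162 = 0.0617, -p*log2(p) = 0.2480
  s3: p = 53/162 = 0.3272, -p*log2(p) = 0.5274
  s4: p = 10/162 = 0.0617, -p*log2(p) = 0.2480
  s5: p = 59/162 = 0.3642, -p*log2(p) = 0.5307
H = sum of terms = 2.0046
Rounded to 2 decimals: 2.00

2.00
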